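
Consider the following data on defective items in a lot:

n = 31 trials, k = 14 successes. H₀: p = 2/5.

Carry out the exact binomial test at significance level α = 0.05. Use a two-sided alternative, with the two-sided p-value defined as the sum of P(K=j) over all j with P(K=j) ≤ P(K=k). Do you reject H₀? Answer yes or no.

Exact binomial: n=31, k=14, p₀=2/5=0.4000
P(X=j) = C(n,j)·p₀^j·(1−p₀)^(n−j); p = Σ P(X=j) over j with P(X=j) ≤ P(X=14)
p-value (two-sided) = 0.58531
At α=0.05: p ≥ α → fail to reject H₀

reject H₀: no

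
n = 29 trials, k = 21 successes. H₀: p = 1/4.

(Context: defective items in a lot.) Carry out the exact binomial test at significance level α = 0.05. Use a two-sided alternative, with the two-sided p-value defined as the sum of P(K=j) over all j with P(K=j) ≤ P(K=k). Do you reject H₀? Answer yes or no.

reject H₀: yes

Exact binomial: n=29, k=21, p₀=1/4=0.2500
P(X=j) = C(n,j)·p₀^j·(1−p₀)^(n−j); p = Σ P(X=j) over j with P(X=j) ≤ P(X=21)
p-value (two-sided) = 0.00000
At α=0.05: p < α → reject H₀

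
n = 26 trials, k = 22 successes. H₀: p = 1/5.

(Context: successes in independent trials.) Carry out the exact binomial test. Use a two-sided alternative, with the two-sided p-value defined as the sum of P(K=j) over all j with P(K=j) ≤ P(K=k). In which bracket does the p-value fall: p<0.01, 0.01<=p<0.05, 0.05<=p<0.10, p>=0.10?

p-value bracket: p<0.01

Exact binomial: n=26, k=22, p₀=1/5=0.2000
P(X=j) = C(n,j)·p₀^j·(1−p₀)^(n−j); p = Σ P(X=j) over j with P(X=j) ≤ P(X=22)
p-value (two-sided) = 0.00000
→ bracket: p<0.01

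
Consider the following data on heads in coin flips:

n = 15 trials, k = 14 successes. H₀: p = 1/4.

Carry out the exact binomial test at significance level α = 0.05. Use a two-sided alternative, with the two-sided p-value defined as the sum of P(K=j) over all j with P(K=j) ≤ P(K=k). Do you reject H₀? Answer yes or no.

reject H₀: yes

Exact binomial: n=15, k=14, p₀=1/4=0.2500
P(X=j) = C(n,j)·p₀^j·(1−p₀)^(n−j); p = Σ P(X=j) over j with P(X=j) ≤ P(X=14)
p-value (two-sided) = 0.00000
At α=0.05: p < α → reject H₀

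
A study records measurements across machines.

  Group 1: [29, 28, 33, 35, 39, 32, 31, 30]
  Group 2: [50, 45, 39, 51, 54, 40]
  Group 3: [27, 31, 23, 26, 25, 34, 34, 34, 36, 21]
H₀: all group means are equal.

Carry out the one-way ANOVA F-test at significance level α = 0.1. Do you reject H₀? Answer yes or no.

Group means [32.12, 46.50, 29.10], grand mean 34.458
SSB = Σnᵢ(x̄ᵢ−x̄)² = 1200.683; SSW = ΣΣ(x−x̄ᵢ)² = 535.275
MSB = 1200.683/2 = 600.3417; MSW = 535.275/21 = 25.4893
F = MSB/MSW = 23.5527
df = (2, 21)
p-value (upper-tail) = 0.00000
At α=0.1: p < α → reject H₀

reject H₀: yes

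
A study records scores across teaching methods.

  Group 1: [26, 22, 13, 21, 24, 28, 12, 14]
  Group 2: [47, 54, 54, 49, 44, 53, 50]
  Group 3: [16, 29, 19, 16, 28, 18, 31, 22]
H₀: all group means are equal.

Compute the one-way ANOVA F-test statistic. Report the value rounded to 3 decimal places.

Group means [20.00, 50.14, 22.38], grand mean 30.000
SSB = Σnᵢ(x̄ᵢ−x̄)² = 4105.268; SSW = ΣΣ(x−x̄ᵢ)² = 618.732
MSB = 4105.268/2 = 2052.6339; MSW = 618.732/20 = 30.9366
F = MSB/MSW = 66.3497
df = (2, 20)

test statistic = 66.350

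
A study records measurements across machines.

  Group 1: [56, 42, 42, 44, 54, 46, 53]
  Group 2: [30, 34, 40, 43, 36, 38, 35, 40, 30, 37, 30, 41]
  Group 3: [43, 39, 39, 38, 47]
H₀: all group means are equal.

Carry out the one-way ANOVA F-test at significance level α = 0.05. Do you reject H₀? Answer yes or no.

reject H₀: yes

Group means [48.14, 36.17, 41.20], grand mean 40.708
SSB = Σnᵢ(x̄ᵢ−x̄)² = 635.635; SSW = ΣΣ(x−x̄ᵢ)² = 497.324
MSB = 635.635/2 = 317.8173; MSW = 497.324/21 = 23.6821
F = MSB/MSW = 13.4202
df = (2, 21)
p-value (upper-tail) = 0.00018
At α=0.05: p < α → reject H₀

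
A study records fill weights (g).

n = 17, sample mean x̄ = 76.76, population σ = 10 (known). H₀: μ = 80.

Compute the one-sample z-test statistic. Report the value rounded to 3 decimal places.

test statistic = -1.336

SE = σ/√n = 10/√17 = 2.4254
z = (x̄−μ₀)/SE = (76.76−80)/2.4254 = -1.3359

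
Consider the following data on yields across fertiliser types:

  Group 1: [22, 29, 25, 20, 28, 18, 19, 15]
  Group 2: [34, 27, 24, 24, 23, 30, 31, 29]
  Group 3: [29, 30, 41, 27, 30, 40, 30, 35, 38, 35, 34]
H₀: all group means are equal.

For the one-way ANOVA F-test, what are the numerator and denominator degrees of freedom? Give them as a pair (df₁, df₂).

k = 3 groups, N = 27 total
df = (k−1, N−k) = (3−1, 27−3) = (2, 24)

degrees of freedom = [2, 24]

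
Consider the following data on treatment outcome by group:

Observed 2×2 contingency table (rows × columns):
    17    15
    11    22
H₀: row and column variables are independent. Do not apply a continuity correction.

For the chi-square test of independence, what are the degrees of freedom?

df = (r−1)(c−1) = (2−1)·(2−1) = 1

degrees of freedom = 1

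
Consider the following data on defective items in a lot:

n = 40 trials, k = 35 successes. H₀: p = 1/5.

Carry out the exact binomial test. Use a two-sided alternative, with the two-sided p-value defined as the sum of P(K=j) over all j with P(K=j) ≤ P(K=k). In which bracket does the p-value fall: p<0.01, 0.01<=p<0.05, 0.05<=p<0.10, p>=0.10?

Exact binomial: n=40, k=35, p₀=1/5=0.2000
P(X=j) = C(n,j)·p₀^j·(1−p₀)^(n−j); p = Σ P(X=j) over j with P(X=j) ≤ P(X=35)
p-value (two-sided) = 0.00000
→ bracket: p<0.01

p-value bracket: p<0.01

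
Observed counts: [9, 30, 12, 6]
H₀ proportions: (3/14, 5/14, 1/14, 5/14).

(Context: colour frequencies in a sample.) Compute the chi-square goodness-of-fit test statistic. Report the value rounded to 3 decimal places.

test statistic = 30.979

n = 57; E_i = n·p_i = [12.21, 20.36, 4.07, 20.36]
χ² = (9−12.21)²/12.21 + (30−20.36)²/20.36 + (12−4.07)²/4.07 + (6−20.36)²/20.36 = 30.9789
df = 3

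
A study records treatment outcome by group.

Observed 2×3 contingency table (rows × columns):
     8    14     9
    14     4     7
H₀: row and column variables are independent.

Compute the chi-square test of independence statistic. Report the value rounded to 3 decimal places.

test statistic = 6.878

Row totals [31, 25], col totals [22, 18, 16], n=56
χ² = (8−12.18)²/12.18 + (14−9.96)²/9.96 + (9−8.86)²/8.86 + (14−9.82)²/9.82 + (4−8.04)²/8.04 + (7−7.14)²/7.14 = 6.8780
df = 2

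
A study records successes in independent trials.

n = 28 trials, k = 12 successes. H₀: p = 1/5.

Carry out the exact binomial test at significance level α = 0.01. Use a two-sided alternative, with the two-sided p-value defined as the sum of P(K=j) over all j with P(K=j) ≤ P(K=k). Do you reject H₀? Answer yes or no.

reject H₀: yes

Exact binomial: n=28, k=12, p₀=1/5=0.2000
P(X=j) = C(n,j)·p₀^j·(1−p₀)^(n−j); p = Σ P(X=j) over j with P(X=j) ≤ P(X=12)
p-value (two-sided) = 0.00689
At α=0.01: p < α → reject H₀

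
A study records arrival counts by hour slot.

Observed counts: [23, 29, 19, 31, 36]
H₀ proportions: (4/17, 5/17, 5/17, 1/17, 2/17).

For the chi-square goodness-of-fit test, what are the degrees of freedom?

degrees of freedom = 4

df = k − 1 = 5 − 1 = 4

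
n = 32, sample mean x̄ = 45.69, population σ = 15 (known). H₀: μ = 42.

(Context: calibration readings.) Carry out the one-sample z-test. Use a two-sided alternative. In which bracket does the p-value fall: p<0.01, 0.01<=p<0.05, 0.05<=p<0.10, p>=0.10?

p-value bracket: p>=0.10

SE = σ/√n = 15/√32 = 2.6517
z = (x̄−μ₀)/SE = (45.69−42)/2.6517 = 1.3916
p-value (two-sided) = 0.16405
→ bracket: p>=0.10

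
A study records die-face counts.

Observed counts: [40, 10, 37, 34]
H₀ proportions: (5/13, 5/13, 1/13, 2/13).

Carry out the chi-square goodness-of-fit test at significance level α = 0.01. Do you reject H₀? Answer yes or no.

n = 121; E_i = n·p_i = [46.54, 46.54, 9.31, 18.62]
χ² = (40−46.54)²/46.54 + (10−46.54)²/46.54 + (37−9.31)²/9.31 + (34−18.62)²/18.62 = 124.7107
df = 3
p-value (upper-tail) = 0.00000
At α=0.01: p < α → reject H₀

reject H₀: yes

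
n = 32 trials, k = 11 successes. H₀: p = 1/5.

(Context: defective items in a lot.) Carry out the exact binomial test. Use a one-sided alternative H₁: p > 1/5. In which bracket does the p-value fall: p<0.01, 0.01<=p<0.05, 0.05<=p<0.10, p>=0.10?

p-value bracket: 0.01<=p<0.05

Exact binomial: n=32, k=11, p₀=1/5=0.2000
P(X≥11) from Σ C(n,i)·p₀^i·(1−p₀)^(n−i)
p-value (one-sided, H₁ greater) = 0.04109
→ bracket: 0.01<=p<0.05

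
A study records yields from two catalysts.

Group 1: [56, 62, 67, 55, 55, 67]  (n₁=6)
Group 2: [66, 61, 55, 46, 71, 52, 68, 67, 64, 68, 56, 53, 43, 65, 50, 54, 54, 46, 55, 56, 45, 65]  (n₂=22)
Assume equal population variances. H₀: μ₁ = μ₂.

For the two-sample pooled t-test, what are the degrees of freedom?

degrees of freedom = 26

df = n₁ + n₂ − 2 = 6 + 22 − 2 = 26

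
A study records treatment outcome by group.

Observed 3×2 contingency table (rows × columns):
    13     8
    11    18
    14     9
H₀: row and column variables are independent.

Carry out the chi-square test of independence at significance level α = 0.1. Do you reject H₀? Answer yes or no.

reject H₀: no

Row totals [21, 29, 23], col totals [38, 35], n=73
χ² = (13−10.93)²/10.93 + (8−10.07)²/10.07 + (11−15.10)²/15.10 + (18−13.90)²/13.90 + (14−11.97)²/11.97 + (9−11.03)²/11.03 = 3.8503
df = 2
p-value (upper-tail) = 0.14585
At α=0.1: p ≥ α → fail to reject H₀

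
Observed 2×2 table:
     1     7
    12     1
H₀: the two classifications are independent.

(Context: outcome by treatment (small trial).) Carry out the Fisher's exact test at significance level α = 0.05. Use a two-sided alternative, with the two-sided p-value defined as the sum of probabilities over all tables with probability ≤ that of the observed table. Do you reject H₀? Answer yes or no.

reject H₀: yes

Margins: r₁=8, r₂=13, c₁=13, c₂=8, n=21
p_obs = C(8,1)·C(13,12)/C(21,13); sum pmf over tables with pmf ≤ p_obs
p-value (two-sided) = 0.00052
At α=0.05: p < α → reject H₀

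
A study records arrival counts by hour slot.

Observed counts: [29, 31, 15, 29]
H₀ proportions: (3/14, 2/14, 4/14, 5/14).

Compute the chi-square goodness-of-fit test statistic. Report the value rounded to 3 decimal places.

n = 104; E_i = n·p_i = [22.29, 14.86, 29.71, 37.14]
χ² = (29−22.29)²/22.29 + (31−14.86)²/14.86 + (15−29.71)²/29.71 + (29−37.14)²/37.14 = 28.6343
df = 3

test statistic = 28.634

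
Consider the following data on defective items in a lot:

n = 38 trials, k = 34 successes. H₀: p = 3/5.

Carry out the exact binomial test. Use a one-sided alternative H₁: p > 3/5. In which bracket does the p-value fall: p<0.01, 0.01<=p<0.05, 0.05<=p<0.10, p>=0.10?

Exact binomial: n=38, k=34, p₀=3/5=0.6000
P(X≥34) from Σ C(n,i)·p₀^i·(1−p₀)^(n−i)
p-value (one-sided, H₁ greater) = 0.00006
→ bracket: p<0.01

p-value bracket: p<0.01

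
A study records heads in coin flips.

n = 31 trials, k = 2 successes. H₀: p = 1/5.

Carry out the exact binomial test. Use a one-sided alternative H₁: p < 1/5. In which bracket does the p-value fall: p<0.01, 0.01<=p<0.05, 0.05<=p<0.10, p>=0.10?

Exact binomial: n=31, k=2, p₀=1/5=0.2000
P(X≤2) from Σ C(n,i)·p₀^i·(1−p₀)^(n−i)
p-value (one-sided, H₁ less) = 0.03745
→ bracket: 0.01<=p<0.05

p-value bracket: 0.01<=p<0.05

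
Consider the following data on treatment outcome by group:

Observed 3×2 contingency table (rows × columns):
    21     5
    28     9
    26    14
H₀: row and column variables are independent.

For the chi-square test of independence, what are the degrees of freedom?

df = (r−1)(c−1) = (3−1)·(2−1) = 2

degrees of freedom = 2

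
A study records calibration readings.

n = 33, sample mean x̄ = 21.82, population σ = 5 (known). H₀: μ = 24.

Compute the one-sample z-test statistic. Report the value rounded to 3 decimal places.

SE = σ/√n = 5/√33 = 0.8704
z = (x̄−μ₀)/SE = (21.82−24)/0.8704 = -2.5046

test statistic = -2.505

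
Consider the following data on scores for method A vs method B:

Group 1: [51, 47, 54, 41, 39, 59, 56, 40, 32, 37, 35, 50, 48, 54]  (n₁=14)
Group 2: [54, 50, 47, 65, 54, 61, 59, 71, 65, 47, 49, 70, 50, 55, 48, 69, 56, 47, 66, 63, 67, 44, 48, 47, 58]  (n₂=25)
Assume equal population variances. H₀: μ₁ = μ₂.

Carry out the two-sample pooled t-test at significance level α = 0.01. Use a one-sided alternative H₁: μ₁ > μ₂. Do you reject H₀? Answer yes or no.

reject H₀: no

x̄₁=45.929, s₁=8.553, n₁=14
x̄₂=56.400, s₂=8.617, n₂=25
s_p² = [13·8.553² + 24·8.617²]/37 = 73.8629
SE = √(s_p²·(1/14+1/25)) = 2.8689
t = (45.929−56.400)/2.8689 = -3.6500
df = 37
p-value (one-sided, H₁ greater) = 0.99960
At α=0.01: p ≥ α → fail to reject H₀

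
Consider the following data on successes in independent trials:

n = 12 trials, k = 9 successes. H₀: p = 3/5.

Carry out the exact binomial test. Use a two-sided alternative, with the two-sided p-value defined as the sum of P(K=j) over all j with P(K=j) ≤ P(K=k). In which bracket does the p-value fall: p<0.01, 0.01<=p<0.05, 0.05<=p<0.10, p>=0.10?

Exact binomial: n=12, k=9, p₀=3/5=0.6000
P(X=j) = C(n,j)·p₀^j·(1−p₀)^(n−j); p = Σ P(X=j) over j with P(X=j) ≤ P(X=9)
p-value (two-sided) = 0.38355
→ bracket: p>=0.10

p-value bracket: p>=0.10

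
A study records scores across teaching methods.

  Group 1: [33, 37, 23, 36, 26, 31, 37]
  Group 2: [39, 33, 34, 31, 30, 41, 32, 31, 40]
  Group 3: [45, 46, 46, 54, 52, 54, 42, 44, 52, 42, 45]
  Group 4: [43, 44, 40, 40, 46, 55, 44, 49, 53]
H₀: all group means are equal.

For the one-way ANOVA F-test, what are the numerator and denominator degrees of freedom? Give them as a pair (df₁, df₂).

degrees of freedom = [3, 32]

k = 4 groups, N = 36 total
df = (k−1, N−k) = (4−1, 36−4) = (3, 32)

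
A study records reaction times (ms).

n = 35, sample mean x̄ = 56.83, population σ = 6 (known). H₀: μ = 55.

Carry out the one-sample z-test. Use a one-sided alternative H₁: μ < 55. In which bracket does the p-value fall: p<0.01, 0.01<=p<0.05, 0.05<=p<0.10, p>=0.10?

SE = σ/√n = 6/√35 = 1.0142
z = (x̄−μ₀)/SE = (56.83−55)/1.0142 = 1.8044
p-value (one-sided, H₁ less) = 0.96442
→ bracket: p>=0.10

p-value bracket: p>=0.10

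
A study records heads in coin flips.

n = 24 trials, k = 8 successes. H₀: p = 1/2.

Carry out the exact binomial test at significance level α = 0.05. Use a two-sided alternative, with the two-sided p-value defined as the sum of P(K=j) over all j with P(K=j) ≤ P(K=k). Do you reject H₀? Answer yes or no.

reject H₀: no

Exact binomial: n=24, k=8, p₀=1/2=0.5000
P(X=j) = C(n,j)·p₀^j·(1−p₀)^(n−j); p = Σ P(X=j) over j with P(X=j) ≤ P(X=8)
p-value (two-sided) = 0.15159
At α=0.05: p ≥ α → fail to reject H₀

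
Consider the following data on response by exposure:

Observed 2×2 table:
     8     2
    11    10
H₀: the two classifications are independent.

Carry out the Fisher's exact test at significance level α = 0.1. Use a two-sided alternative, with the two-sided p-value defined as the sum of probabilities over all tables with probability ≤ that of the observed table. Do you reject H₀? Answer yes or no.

reject H₀: no

Margins: r₁=10, r₂=21, c₁=19, c₂=12, n=31
p_obs = C(10,8)·C(21,11)/C(31,19); sum pmf over tables with pmf ≤ p_obs
p-value (two-sided) = 0.23961
At α=0.1: p ≥ α → fail to reject H₀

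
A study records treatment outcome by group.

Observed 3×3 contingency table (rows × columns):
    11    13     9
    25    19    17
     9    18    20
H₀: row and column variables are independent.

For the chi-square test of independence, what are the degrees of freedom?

df = (r−1)(c−1) = (3−1)·(3−1) = 4

degrees of freedom = 4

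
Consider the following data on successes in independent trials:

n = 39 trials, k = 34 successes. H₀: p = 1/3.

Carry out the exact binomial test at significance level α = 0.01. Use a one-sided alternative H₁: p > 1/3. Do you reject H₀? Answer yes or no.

Exact binomial: n=39, k=34, p₀=1/3=0.3333
P(X≥34) from Σ C(n,i)·p₀^i·(1−p₀)^(n−i)
p-value (one-sided, H₁ greater) = 0.00000
At α=0.01: p < α → reject H₀

reject H₀: yes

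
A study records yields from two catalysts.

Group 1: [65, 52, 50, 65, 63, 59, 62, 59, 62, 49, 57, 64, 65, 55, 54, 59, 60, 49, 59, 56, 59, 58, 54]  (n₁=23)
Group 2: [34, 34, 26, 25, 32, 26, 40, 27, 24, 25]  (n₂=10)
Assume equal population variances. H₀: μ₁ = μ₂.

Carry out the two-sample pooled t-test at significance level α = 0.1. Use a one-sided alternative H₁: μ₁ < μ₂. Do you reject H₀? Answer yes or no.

reject H₀: no

x̄₁=58.043, s₁=5.032, n₁=23
x̄₂=29.300, s₂=5.355, n₂=10
s_p² = [22·5.032² + 9·5.355²]/31 = 26.2921
SE = √(s_p²·(1/23+1/10)) = 1.9423
t = (58.043−29.300)/1.9423 = 14.7990
df = 31
p-value (one-sided, H₁ less) = 1.00000
At α=0.1: p ≥ α → fail to reject H₀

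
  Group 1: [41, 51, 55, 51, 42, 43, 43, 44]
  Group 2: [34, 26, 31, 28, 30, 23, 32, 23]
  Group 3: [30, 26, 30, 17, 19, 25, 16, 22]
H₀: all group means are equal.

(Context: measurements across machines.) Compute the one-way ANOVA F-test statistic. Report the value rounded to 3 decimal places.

Group means [46.25, 28.38, 23.12], grand mean 32.583
SSB = Σnᵢ(x̄ᵢ−x̄)² = 2351.583; SSW = ΣΣ(x−x̄ᵢ)² = 524.250
MSB = 2351.583/2 = 1175.7917; MSW = 524.250/21 = 24.9643
F = MSB/MSW = 47.0990
df = (2, 21)

test statistic = 47.099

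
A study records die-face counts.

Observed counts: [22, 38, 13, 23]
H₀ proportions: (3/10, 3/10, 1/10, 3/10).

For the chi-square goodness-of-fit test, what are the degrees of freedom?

degrees of freedom = 3

df = k − 1 = 4 − 1 = 3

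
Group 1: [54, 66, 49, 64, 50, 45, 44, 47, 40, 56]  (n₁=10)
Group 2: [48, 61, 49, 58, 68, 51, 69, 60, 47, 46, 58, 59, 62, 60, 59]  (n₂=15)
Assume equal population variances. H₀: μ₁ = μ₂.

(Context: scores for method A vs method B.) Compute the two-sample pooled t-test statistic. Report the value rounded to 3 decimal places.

test statistic = -1.734

x̄₁=51.500, s₁=8.515, n₁=10
x̄₂=57.000, s₂=7.251, n₂=15
s_p² = [9·8.515² + 14·7.251²]/23 = 60.3696
SE = √(s_p²·(1/10+1/15)) = 3.1720
t = (51.500−57.000)/3.1720 = -1.7339
df = 23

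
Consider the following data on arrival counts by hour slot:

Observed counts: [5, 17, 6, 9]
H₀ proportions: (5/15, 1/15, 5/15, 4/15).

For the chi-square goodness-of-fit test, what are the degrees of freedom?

degrees of freedom = 3

df = k − 1 = 4 − 1 = 3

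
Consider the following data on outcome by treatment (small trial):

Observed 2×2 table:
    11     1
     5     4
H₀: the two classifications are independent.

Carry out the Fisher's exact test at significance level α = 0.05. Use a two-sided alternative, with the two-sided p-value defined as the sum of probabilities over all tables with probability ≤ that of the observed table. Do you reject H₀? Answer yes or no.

reject H₀: no

Margins: r₁=12, r₂=9, c₁=16, c₂=5, n=21
p_obs = C(12,11)·C(9,5)/C(21,16); sum pmf over tables with pmf ≤ p_obs
p-value (two-sided) = 0.11942
At α=0.05: p ≥ α → fail to reject H₀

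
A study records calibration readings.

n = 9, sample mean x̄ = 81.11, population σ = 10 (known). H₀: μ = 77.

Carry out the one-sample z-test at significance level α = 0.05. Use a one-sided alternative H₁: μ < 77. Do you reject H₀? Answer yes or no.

SE = σ/√n = 10/√9 = 3.3333
z = (x̄−μ₀)/SE = (81.11−77)/3.3333 = 1.2330
p-value (one-sided, H₁ less) = 0.89121
At α=0.05: p ≥ α → fail to reject H₀

reject H₀: no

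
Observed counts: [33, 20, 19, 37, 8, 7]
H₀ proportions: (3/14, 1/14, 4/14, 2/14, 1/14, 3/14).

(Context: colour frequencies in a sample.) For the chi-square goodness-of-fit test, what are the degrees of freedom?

df = k − 1 = 6 − 1 = 5

degrees of freedom = 5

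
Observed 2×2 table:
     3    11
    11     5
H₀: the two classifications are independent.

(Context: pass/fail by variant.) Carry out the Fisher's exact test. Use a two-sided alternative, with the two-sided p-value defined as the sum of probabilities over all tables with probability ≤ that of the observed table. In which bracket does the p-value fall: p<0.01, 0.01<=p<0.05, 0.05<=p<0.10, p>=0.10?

p-value bracket: 0.01<=p<0.05

Margins: r₁=14, r₂=16, c₁=14, c₂=16, n=30
p_obs = C(14,3)·C(16,11)/C(30,14); sum pmf over tables with pmf ≤ p_obs
p-value (two-sided) = 0.01361
→ bracket: 0.01<=p<0.05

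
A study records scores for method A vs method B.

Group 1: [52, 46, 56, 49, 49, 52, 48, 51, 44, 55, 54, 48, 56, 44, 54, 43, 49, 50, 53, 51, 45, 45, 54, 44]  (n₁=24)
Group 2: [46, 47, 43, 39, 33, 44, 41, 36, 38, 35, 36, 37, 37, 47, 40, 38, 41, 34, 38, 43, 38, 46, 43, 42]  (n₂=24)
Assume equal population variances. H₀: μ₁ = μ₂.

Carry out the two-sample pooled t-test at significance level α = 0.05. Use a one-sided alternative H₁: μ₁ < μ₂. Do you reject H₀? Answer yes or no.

x̄₁=49.667, s₁=4.146, n₁=24
x̄₂=40.083, s₂=4.149, n₂=24
s_p² = [23·4.146² + 23·4.149²]/46 = 17.1993
SE = √(s_p²·(1/24+1/24)) = 1.1972
t = (49.667−40.083)/1.1972 = 8.0048
df = 46
p-value (one-sided, H₁ less) = 1.00000
At α=0.05: p ≥ α → fail to reject H₀

reject H₀: no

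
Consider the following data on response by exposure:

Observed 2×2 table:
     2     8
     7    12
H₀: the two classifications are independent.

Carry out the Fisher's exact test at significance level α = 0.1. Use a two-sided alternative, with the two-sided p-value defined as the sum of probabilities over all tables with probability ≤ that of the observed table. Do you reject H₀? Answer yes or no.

reject H₀: no

Margins: r₁=10, r₂=19, c₁=9, c₂=20, n=29
p_obs = C(10,2)·C(19,7)/C(29,9); sum pmf over tables with pmf ≤ p_obs
p-value (two-sided) = 0.43108
At α=0.1: p ≥ α → fail to reject H₀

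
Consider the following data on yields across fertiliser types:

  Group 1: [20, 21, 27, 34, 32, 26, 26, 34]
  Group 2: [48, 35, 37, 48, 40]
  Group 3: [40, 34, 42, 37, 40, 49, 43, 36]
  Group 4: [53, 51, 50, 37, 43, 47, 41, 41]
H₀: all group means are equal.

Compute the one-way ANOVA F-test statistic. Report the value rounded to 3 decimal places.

Group means [27.50, 41.60, 40.12, 45.38], grand mean 38.345
SSB = Σnᵢ(x̄ᵢ−x̄)² = 1414.602; SSW = ΣΣ(x−x̄ᵢ)² = 739.950
MSB = 1414.602/3 = 471.5339; MSW = 739.950/25 = 29.5980
F = MSB/MSW = 15.9313
df = (3, 25)

test statistic = 15.931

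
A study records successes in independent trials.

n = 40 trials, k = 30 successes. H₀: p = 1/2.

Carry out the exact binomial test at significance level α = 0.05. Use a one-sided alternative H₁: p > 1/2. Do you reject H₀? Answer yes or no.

Exact binomial: n=40, k=30, p₀=1/2=0.5000
P(X≥30) from Σ C(n,i)·p₀^i·(1−p₀)^(n−i)
p-value (one-sided, H₁ greater) = 0.00111
At α=0.05: p < α → reject H₀

reject H₀: yes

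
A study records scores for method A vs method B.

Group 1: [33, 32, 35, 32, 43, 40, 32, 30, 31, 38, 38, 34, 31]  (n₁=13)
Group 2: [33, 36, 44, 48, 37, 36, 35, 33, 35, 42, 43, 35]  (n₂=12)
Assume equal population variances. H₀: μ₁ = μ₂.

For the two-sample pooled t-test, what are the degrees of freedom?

degrees of freedom = 23

df = n₁ + n₂ − 2 = 13 + 12 − 2 = 23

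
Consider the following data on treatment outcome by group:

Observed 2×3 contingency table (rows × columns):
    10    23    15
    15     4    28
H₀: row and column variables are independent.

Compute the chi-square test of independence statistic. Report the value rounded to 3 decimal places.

Row totals [48, 47], col totals [25, 27, 43], n=95
χ² = (10−12.63)²/12.63 + (23−13.64)²/13.64 + (15−21.73)²/21.73 + (15−12.37)²/12.37 + (4−13.36)²/13.36 + (28−21.27)²/21.27 = 18.2921
df = 2

test statistic = 18.292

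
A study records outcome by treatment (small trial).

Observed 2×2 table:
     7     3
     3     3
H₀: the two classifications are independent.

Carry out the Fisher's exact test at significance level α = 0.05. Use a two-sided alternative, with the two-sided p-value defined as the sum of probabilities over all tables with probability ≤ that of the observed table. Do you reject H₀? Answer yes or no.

reject H₀: no

Margins: r₁=10, r₂=6, c₁=10, c₂=6, n=16
p_obs = C(10,7)·C(6,3)/C(16,10); sum pmf over tables with pmf ≤ p_obs
p-value (two-sided) = 0.60664
At α=0.05: p ≥ α → fail to reject H₀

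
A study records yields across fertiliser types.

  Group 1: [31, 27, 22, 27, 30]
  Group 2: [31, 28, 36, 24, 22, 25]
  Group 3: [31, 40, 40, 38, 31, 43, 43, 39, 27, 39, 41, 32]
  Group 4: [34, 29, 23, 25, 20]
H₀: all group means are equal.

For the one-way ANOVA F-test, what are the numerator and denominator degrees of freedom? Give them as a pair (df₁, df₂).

degrees of freedom = [3, 24]

k = 4 groups, N = 28 total
df = (k−1, N−k) = (4−1, 28−4) = (3, 24)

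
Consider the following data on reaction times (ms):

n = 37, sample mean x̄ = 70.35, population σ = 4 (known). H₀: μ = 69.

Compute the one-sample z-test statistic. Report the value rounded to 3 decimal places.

SE = σ/√n = 4/√37 = 0.6576
z = (x̄−μ₀)/SE = (70.35−69)/0.6576 = 2.0529

test statistic = 2.053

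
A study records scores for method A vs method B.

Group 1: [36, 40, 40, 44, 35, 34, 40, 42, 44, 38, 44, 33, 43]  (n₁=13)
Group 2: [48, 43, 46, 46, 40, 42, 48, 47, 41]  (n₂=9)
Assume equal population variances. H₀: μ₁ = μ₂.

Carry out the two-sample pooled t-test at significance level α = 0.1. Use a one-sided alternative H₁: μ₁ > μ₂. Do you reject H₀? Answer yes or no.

reject H₀: no

x̄₁=39.462, s₁=3.950, n₁=13
x̄₂=44.556, s₂=3.087, n₂=9
s_p² = [12·3.950² + 8·3.087²]/20 = 13.1726
SE = √(s_p²·(1/13+1/9)) = 1.5738
t = (39.462−44.556)/1.5738 = -3.2367
df = 20
p-value (one-sided, H₁ greater) = 0.99793
At α=0.1: p ≥ α → fail to reject H₀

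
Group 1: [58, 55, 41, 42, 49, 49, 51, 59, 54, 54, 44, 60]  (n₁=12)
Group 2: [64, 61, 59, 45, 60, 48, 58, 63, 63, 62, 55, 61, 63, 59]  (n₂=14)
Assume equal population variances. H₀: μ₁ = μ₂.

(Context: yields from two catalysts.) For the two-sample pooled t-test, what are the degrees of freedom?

degrees of freedom = 24

df = n₁ + n₂ − 2 = 12 + 14 − 2 = 24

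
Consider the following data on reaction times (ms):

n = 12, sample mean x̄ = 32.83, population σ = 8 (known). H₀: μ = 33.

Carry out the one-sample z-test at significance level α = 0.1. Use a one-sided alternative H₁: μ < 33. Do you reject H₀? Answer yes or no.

reject H₀: no

SE = σ/√n = 8/√12 = 2.3094
z = (x̄−μ₀)/SE = (32.83−33)/2.3094 = -0.0736
p-value (one-sided, H₁ less) = 0.47066
At α=0.1: p ≥ α → fail to reject H₀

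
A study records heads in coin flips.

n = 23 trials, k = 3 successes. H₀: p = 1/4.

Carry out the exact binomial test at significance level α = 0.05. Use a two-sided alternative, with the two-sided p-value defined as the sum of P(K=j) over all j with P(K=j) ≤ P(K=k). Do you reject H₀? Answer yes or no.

Exact binomial: n=23, k=3, p₀=1/4=0.2500
P(X=j) = C(n,j)·p₀^j·(1−p₀)^(n−j); p = Σ P(X=j) over j with P(X=j) ≤ P(X=3)
p-value (two-sided) = 0.23328
At α=0.05: p ≥ α → fail to reject H₀

reject H₀: no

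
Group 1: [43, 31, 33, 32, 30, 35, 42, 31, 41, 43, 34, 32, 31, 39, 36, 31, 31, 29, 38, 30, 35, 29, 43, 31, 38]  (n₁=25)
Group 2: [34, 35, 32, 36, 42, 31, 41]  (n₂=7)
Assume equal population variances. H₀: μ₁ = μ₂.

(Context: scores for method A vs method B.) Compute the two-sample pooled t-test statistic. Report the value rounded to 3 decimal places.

test statistic = -0.568

x̄₁=34.720, s₁=4.792, n₁=25
x̄₂=35.857, s₂=4.220, n₂=7
s_p² = [24·4.792² + 6·4.220²]/30 = 21.9299
SE = √(s_p²·(1/25+1/7)) = 2.0025
t = (34.720−35.857)/2.0025 = -0.5679
df = 30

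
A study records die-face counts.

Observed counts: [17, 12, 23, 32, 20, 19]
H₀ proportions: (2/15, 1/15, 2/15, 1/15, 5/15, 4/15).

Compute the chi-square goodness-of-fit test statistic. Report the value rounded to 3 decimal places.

n = 123; E_i = n·p_i = [16.40, 8.20, 16.40, 8.20, 41.00, 32.80]
χ² = (17−16.40)²/16.40 + (12−8.20)²/8.20 + (23−16.40)²/16.40 + (32−8.20)²/8.20 + (20−41.00)²/41.00 + (19−32.80)²/32.80 = 90.0793
df = 5

test statistic = 90.079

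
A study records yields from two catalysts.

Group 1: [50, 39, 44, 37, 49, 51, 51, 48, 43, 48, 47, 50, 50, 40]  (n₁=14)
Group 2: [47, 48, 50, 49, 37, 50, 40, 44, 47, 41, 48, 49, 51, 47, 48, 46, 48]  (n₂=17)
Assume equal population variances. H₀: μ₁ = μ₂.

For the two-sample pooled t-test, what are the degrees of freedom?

degrees of freedom = 29

df = n₁ + n₂ − 2 = 14 + 17 − 2 = 29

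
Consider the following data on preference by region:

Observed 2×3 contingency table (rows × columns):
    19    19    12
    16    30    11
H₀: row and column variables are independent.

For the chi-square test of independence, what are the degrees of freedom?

df = (r−1)(c−1) = (2−1)·(3−1) = 2

degrees of freedom = 2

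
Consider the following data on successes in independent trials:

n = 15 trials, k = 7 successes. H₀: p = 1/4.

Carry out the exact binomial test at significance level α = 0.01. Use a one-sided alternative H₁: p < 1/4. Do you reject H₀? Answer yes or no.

Exact binomial: n=15, k=7, p₀=1/4=0.2500
P(X≤7) from Σ C(n,i)·p₀^i·(1−p₀)^(n−i)
p-value (one-sided, H₁ less) = 0.98270
At α=0.01: p ≥ α → fail to reject H₀

reject H₀: no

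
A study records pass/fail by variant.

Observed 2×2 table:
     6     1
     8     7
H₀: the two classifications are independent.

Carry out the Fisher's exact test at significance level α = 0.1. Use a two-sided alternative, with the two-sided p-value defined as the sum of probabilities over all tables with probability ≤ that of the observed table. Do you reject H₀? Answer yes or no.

reject H₀: no

Margins: r₁=7, r₂=15, c₁=14, c₂=8, n=22
p_obs = C(7,6)·C(15,8)/C(22,14); sum pmf over tables with pmf ≤ p_obs
p-value (two-sided) = 0.19322
At α=0.1: p ≥ α → fail to reject H₀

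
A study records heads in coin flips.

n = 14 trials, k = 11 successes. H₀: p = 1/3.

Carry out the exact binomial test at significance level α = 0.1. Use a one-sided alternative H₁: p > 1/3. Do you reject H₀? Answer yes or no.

Exact binomial: n=14, k=11, p₀=1/3=0.3333
P(X≥11) from Σ C(n,i)·p₀^i·(1−p₀)^(n−i)
p-value (one-sided, H₁ greater) = 0.00069
At α=0.1: p < α → reject H₀

reject H₀: yes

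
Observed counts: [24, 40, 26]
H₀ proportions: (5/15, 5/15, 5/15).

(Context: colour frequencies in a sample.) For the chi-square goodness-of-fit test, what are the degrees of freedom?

degrees of freedom = 2

df = k − 1 = 3 − 1 = 2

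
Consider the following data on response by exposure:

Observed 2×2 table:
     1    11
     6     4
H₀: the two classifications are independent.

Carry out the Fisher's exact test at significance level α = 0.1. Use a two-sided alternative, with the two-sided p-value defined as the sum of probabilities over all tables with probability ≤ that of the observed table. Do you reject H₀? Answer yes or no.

reject H₀: yes

Margins: r₁=12, r₂=10, c₁=7, c₂=15, n=22
p_obs = C(12,1)·C(10,6)/C(22,7); sum pmf over tables with pmf ≤ p_obs
p-value (two-sided) = 0.02012
At α=0.1: p < α → reject H₀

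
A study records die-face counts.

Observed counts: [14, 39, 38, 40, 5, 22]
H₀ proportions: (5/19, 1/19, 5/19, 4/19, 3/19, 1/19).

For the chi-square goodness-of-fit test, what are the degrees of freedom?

df = k − 1 = 6 − 1 = 5

degrees of freedom = 5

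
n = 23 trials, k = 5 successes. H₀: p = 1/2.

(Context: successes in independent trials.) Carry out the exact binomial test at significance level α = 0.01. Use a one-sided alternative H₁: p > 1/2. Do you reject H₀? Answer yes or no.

Exact binomial: n=23, k=5, p₀=1/2=0.5000
P(X≥5) from Σ C(n,i)·p₀^i·(1−p₀)^(n−i)
p-value (one-sided, H₁ greater) = 0.99870
At α=0.01: p ≥ α → fail to reject H₀

reject H₀: no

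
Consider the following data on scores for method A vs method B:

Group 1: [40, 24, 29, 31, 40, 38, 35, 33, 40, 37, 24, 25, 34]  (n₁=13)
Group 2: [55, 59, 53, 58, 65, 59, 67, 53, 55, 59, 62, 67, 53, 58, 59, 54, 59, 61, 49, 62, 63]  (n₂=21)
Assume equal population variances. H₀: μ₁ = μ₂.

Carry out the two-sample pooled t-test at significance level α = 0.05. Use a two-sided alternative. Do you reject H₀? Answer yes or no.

reject H₀: yes

x̄₁=33.077, s₁=6.048, n₁=13
x̄₂=58.571, s₂=4.823, n₂=21
s_p² = [12·6.048² + 20·4.823²]/32 = 28.2521
SE = √(s_p²·(1/13+1/21)) = 1.8758
t = (33.077−58.571)/1.8758 = -13.5914
df = 32
p-value (two-sided) = 0.00000
At α=0.05: p < α → reject H₀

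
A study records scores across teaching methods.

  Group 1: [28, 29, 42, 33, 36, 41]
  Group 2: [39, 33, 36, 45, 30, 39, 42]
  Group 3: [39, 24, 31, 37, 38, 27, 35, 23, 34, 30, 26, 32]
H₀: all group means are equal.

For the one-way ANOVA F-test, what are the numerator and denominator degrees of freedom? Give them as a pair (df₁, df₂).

degrees of freedom = [2, 22]

k = 3 groups, N = 25 total
df = (k−1, N−k) = (3−1, 25−3) = (2, 22)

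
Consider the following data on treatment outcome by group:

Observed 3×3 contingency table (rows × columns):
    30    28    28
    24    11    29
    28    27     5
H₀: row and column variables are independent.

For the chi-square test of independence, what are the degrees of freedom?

degrees of freedom = 4

df = (r−1)(c−1) = (3−1)·(3−1) = 4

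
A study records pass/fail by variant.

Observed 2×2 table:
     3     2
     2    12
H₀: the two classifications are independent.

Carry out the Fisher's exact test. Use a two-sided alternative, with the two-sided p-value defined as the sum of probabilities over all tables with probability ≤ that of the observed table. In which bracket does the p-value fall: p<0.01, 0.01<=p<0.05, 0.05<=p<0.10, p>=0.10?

Margins: r₁=5, r₂=14, c₁=5, c₂=14, n=19
p_obs = C(5,3)·C(14,2)/C(19,5); sum pmf over tables with pmf ≤ p_obs
p-value (two-sided) = 0.08437
→ bracket: 0.05<=p<0.10

p-value bracket: 0.05<=p<0.10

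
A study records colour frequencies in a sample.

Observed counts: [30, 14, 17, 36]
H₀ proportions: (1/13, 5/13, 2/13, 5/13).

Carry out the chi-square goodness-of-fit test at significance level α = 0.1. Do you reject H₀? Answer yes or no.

n = 97; E_i = n·p_i = [7.46, 37.31, 14.92, 37.31]
χ² = (30−7.46)²/7.46 + (14−37.31)²/37.31 + (17−14.92)²/14.92 + (36−37.31)²/37.31 = 82.9763
df = 3
p-value (upper-tail) = 0.00000
At α=0.1: p < α → reject H₀

reject H₀: yes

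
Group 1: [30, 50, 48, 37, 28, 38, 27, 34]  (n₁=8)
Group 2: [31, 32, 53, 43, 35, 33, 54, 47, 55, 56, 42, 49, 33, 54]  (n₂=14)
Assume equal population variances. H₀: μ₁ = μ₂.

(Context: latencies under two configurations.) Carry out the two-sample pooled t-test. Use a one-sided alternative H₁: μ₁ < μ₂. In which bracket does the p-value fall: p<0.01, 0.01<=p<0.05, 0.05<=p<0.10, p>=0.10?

p-value bracket: 0.01<=p<0.05

x̄₁=36.500, s₁=8.685, n₁=8
x̄₂=44.071, s₂=9.691, n₂=14
s_p² = [7·8.685² + 13·9.691²]/20 = 87.4464
SE = √(s_p²·(1/8+1/14)) = 4.1445
t = (36.500−44.071)/4.1445 = -1.8269
df = 20
p-value (one-sided, H₁ less) = 0.04134
→ bracket: 0.01<=p<0.05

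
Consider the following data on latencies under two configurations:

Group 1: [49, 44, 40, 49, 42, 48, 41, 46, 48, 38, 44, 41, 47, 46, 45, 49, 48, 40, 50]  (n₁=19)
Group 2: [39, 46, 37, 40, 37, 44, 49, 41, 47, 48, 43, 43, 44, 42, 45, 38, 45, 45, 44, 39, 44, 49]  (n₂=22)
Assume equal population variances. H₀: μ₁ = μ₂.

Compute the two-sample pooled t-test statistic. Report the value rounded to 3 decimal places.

x̄₁=45.000, s₁=3.712, n₁=19
x̄₂=43.136, s₂=3.655, n₂=22
s_p² = [18·3.712² + 21·3.655²]/39 = 13.5536
SE = √(s_p²·(1/19+1/22)) = 1.1530
t = (45.000−43.136)/1.1530 = 1.6163
df = 39

test statistic = 1.616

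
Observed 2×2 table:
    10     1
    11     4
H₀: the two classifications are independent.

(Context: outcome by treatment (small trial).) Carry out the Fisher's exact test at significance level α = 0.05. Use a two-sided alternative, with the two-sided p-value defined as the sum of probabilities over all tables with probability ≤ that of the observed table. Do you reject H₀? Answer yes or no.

Margins: r₁=11, r₂=15, c₁=21, c₂=5, n=26
p_obs = C(11,10)·C(15,11)/C(26,21); sum pmf over tables with pmf ≤ p_obs
p-value (two-sided) = 0.35619
At α=0.05: p ≥ α → fail to reject H₀

reject H₀: no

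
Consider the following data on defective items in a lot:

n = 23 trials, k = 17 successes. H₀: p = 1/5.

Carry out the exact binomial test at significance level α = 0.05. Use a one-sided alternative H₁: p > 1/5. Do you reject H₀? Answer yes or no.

reject H₀: yes

Exact binomial: n=23, k=17, p₀=1/5=0.2000
P(X≥17) from Σ C(n,i)·p₀^i·(1−p₀)^(n−i)
p-value (one-sided, H₁ greater) = 0.00000
At α=0.05: p < α → reject H₀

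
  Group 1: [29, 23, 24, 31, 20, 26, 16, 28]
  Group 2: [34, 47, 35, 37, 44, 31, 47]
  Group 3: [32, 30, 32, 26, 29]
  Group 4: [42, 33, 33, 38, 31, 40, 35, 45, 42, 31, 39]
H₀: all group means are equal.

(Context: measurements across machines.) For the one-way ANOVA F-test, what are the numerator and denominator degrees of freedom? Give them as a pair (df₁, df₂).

k = 4 groups, N = 31 total
df = (k−1, N−k) = (4−1, 31−4) = (3, 27)

degrees of freedom = [3, 27]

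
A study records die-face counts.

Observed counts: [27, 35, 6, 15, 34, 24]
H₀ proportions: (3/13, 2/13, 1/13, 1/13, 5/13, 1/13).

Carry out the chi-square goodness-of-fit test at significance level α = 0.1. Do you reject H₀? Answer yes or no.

n = 141; E_i = n·p_i = [32.54, 21.69, 10.85, 10.85, 54.23, 10.85]
χ² = (27−32.54)²/32.54 + (35−21.69)²/21.69 + (6−10.85)²/10.85 + (15−10.85)²/10.85 + (34−54.23)²/54.23 + (24−10.85)²/10.85 = 36.3624
df = 5
p-value (upper-tail) = 0.00000
At α=0.1: p < α → reject H₀

reject H₀: yes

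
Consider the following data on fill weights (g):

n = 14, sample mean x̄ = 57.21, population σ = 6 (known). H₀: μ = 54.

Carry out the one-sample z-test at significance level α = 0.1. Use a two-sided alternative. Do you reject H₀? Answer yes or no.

SE = σ/√n = 6/√14 = 1.6036
z = (x̄−μ₀)/SE = (57.21−54)/1.6036 = 2.0018
p-value (two-sided) = 0.04531
At α=0.1: p < α → reject H₀

reject H₀: yes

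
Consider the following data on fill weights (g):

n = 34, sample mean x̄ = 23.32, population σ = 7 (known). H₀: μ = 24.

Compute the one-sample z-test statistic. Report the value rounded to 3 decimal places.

test statistic = -0.566

SE = σ/√n = 7/√34 = 1.2005
z = (x̄−μ₀)/SE = (23.32−24)/1.2005 = -0.5664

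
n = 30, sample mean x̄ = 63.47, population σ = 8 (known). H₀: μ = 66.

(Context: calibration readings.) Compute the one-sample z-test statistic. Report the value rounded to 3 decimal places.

SE = σ/√n = 8/√30 = 1.4606
z = (x̄−μ₀)/SE = (63.47−66)/1.4606 = -1.7322

test statistic = -1.732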